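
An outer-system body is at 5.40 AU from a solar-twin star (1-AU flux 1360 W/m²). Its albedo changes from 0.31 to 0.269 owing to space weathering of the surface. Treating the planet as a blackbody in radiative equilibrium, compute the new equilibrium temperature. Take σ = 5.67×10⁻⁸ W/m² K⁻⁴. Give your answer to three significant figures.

111 kelvin

Flux at the orbit: S = 1360/(5.40)² = 46.64 W/m².
T₂ = [S(1−α₂)/(4σ)]^(1/4) = [46.64·0.731/(4σ)]^(1/4) = 110.7 K.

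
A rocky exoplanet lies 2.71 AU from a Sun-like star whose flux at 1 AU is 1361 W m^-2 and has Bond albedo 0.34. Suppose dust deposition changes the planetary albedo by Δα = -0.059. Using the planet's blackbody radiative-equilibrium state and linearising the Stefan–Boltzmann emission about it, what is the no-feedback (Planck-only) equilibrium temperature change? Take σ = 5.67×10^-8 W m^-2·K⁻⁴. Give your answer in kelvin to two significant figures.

3.4 kelvin

Flux at the orbit: S = 1361/(2.71)² = 185.3 W m^-2.
Reference equilibrium: T_e = [S(1−α)/(4σ)]^(1/4) = 152.4 K.
The change in absorbed flux is Δ[S(1−α)/4] = −SΔα/4 = 2.733 W m^-2.
Planck response: λ_P = 4σT_e³ = 4·5.67×10⁻⁸·(152.4)³ = 0.8026 W m^-2/K.
So ΔT₀ = 2.733/0.8026 = 3.41 K.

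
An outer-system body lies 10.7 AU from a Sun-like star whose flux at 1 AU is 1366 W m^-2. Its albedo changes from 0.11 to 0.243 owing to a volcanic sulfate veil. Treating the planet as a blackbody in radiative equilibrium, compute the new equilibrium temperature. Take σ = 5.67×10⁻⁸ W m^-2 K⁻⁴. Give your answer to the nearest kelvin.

79 kelvin

Irradiance scales as 1/d², so S = 1366 W m^-2 × (1/10.7)² = 11.93 W m^-2.
With the new albedo, S(1−α₂)/4 = 2.258 W m^-2, so T₂ = 79.44 K.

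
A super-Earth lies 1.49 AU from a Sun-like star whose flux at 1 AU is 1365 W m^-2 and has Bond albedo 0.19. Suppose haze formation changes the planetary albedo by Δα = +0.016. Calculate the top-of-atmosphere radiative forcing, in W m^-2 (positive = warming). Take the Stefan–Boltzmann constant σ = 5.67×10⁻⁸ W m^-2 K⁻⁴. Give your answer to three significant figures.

-2.46 W m^-2

By the inverse-square law, S = 1365/1.49² = 614.8 W m^-2.
TOA radiative forcing: ΔF = −S·Δα/4 = −614.8·(+0.016)/4 = -2.459 W m^-2.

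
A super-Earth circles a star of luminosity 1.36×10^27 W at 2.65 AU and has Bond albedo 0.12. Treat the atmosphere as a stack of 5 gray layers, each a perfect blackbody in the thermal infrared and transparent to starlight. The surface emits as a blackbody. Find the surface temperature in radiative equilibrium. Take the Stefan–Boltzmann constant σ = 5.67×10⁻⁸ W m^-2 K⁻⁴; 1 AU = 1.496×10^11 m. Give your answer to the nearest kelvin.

356 K

d = 2.65 × 1.496×10^11 m = 3.964×10^11 m.
S = L/(4πd²) = 688.6 W m^-2.
Top-of-atmosphere balance: σT_e⁴ = S(1−α)/4 = 151.5 W m^-2 → T_e = 227.4 K.
With N = 5 opaque layers, T_s = (N+1)^(1/4)·T_e = 6^(1/4)·227.4 = 355.8 K.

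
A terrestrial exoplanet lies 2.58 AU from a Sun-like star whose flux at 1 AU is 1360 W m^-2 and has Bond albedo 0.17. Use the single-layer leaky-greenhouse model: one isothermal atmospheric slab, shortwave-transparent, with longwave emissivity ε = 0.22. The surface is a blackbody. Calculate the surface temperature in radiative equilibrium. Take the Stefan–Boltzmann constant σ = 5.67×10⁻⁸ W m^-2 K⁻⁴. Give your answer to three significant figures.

170 kelvin

By the inverse-square law, S = 1360/2.58² = 204.3 W m^-2.
Effective emission temperature (TOA balance): σT_e⁴ = S(1−α)/4 = 42.40 W m^-2 → T_e = 165.4 K.
The surface balance (absorbed SW + ε·downward IR = σT_s⁴) with T_a⁴ = T_s⁴/2 reduces to T_s = T_e·[2/(2−ε)]^¼ = 170.2 K.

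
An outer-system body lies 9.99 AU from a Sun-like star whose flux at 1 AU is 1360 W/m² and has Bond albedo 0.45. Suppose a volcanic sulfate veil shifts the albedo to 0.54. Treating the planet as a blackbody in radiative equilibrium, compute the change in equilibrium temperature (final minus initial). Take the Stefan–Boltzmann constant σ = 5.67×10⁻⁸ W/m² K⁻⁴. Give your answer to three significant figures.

Flux at the orbit: S = 1360/(9.99)² = 13.63 W/m².
Initial: T₁ = [S(1−0.45)/(4σ)]^(1/4) = 75.82 K.
With α = 0.54, T₂ = 72.51 K.
ΔT = T₂ − T₁ = -3.313 K.

-3.31 K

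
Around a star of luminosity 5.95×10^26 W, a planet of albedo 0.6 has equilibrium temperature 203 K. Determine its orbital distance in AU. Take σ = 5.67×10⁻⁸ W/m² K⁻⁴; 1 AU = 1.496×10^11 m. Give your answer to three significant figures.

Energy balance gives S = 4σT⁴/(1−α) = 962.9 W/m².
S = L/(4πd²) → d = √(L/4πS) = √(5.95×10^26/(4π·962.9)) = 2.218×10^11 m = 1.482 AU.

1.48 AU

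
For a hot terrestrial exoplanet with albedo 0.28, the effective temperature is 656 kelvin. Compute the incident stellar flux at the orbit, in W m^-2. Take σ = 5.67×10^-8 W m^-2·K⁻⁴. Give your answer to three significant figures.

58300 W m^-2

From S(1−α)/4 = σT⁴: S = 4σT⁴/(1−α).
The emitted flux is σT⁴ = 10500 W m^-2.
S = 4·10500/0.72 = 58330 W m^-2.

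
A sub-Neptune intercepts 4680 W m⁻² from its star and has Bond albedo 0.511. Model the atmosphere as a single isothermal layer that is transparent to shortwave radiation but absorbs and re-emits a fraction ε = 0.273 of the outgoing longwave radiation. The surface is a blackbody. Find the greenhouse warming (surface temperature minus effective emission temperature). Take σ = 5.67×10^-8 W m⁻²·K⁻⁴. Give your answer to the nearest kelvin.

At the top of the atmosphere, σT_e⁴ = S(1−α)/4 = 572.1 W m⁻², giving T_e = 316.9 K.
The surface balance (absorbed SW + ε·downward IR = σT_s⁴) with T_a⁴ = T_s⁴/2 reduces to T_s = T_e·[2/(2−ε)]^¼ = 328.8 K.
The atmosphere warms the surface by 11.84 K.

12 K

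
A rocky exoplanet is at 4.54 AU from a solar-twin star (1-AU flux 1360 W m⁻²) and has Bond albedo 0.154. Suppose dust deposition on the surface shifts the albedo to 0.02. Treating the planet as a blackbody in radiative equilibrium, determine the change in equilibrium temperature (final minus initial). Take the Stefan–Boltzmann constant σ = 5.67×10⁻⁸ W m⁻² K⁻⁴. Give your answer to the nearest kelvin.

By the inverse-square law, S = 1360/4.54² = 65.98 W m⁻².
With α = 0.154, T₁ = 125.3 K.
With α = 0.02, T₂ = 129.9 K.
ΔT = T₂ − T₁ = 4.690 K.

5 K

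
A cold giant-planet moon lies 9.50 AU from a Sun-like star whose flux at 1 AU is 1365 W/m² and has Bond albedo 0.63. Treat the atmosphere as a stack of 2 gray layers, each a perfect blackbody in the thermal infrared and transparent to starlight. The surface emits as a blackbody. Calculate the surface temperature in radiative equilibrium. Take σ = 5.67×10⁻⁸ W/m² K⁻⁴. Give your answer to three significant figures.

Flux at the orbit: S = 1365/(9.50)² = 15.12 W/m².
The effective emission temperature is T_e = [S(1−α)/(4σ)]^¼ = 70.48 K.
For an N-layer opaque stack, T_s⁴ = (N+1)T_e⁴, hence T_s = (3)^(1/4)×70.48 K = 92.76 K.

92.8 K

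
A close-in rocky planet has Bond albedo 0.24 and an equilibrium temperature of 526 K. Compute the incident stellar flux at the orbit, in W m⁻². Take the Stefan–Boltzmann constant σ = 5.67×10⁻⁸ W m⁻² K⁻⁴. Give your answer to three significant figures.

22800 W m⁻²

From S(1−α)/4 = σT⁴: S = 4σT⁴/(1−α).
σT⁴ = 5.67×10⁻⁸·(526)⁴ = 4340 W m⁻².
So S = 4×4340/(1−0.24) = 22840 W m⁻².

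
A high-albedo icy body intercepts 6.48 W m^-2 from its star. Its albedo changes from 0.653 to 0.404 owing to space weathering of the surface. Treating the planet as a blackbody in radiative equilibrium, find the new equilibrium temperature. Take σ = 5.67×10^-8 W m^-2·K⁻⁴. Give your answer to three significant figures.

New equilibrium: T₂ = [(1−0.404)·6.480/(4σ)]^(1/4) = 64.24 K.

64.2 kelvin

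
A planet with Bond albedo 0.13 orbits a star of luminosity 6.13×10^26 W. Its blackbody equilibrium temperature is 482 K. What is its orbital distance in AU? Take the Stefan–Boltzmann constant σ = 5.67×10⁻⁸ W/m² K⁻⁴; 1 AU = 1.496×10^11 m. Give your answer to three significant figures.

0.394 AU

The flux needed for this T is 4σT⁴/(1−0.13) = 14070 W/m².
Then d = [L/(4πS)]^(1/2) = 5.888×10^10 m, i.e. 0.3936 AU.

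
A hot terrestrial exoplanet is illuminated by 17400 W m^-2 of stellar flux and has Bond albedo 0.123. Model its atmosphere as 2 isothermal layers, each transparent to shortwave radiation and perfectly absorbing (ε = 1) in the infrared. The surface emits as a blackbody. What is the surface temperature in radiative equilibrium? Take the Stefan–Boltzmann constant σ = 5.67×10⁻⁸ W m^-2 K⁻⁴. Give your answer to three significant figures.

The effective emission temperature is T_e = [S(1−α)/(4σ)]^¼ = 509.3 K.
Layer-by-layer balance gives σT_s⁴ = (N+1)σT_e⁴, so T_s = 3^¼·509.3 = 670.3 K.

670 K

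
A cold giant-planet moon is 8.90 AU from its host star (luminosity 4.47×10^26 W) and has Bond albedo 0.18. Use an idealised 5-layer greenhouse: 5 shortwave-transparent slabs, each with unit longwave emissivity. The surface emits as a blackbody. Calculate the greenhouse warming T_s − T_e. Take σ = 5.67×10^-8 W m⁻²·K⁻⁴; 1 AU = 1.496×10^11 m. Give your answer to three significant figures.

Orbital distance: d = 8.90 AU = 1.331×10^12 m.
Spreading L over a sphere of radius d: S = 4.47×10^26/(4π·1.33×10^12²) = 20.07 W m⁻².
The effective emission temperature is T_e = [S(1−α)/(4σ)]^¼ = 92.29 K.
T_s = (N+1)^(1/4)·T_e = 144.4 K.
Warming: T_s − T_e = 52.15 K.

52.2 kelvin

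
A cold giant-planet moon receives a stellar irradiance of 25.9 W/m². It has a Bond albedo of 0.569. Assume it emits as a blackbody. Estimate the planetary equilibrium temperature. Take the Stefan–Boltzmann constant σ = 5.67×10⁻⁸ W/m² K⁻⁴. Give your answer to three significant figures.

83.8 K

Absorbed flux (global mean): S(1−α)/4 = 25.90·0.431/4 = 2.791 W/m².
In equilibrium σT⁴ equals this, so T = 83.76 K.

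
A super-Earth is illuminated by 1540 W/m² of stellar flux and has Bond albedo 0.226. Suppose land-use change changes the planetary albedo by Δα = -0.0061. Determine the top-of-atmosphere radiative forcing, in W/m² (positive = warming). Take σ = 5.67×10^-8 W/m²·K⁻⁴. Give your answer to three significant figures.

2.35 W/m²

ΔF = −(S/4)Δα = −(1540/4)×(-0.0061) = 2.349 W/m².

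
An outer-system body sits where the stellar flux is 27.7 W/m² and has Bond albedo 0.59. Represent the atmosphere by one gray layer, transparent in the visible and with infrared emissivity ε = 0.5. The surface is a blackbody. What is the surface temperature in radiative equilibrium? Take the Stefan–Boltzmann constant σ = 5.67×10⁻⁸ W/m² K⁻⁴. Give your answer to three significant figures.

90.4 K

At the top of the atmosphere, σT_e⁴ = S(1−α)/4 = 2.839 W/m², giving T_e = 84.12 K.
For a single slab of emissivity ε, T_s⁴ = 2T_e⁴/(2−ε); thus T_s = 84.12·(1.333)^(1/4) = 90.39 K.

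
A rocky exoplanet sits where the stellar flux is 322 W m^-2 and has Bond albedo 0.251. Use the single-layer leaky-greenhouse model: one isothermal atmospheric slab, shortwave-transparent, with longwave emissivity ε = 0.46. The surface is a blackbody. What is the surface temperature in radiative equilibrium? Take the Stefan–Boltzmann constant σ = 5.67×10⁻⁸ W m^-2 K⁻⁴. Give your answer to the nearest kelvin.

193 K

The planet radiates to space at T_e = [S(1−α)/(4σ)]^(1/4) = 180.6 K.
The surface balance (absorbed SW + ε·downward IR = σT_s⁴) with T_a⁴ = T_s⁴/2 reduces to T_s = T_e·[2/(2−ε)]^¼ = 192.8 K.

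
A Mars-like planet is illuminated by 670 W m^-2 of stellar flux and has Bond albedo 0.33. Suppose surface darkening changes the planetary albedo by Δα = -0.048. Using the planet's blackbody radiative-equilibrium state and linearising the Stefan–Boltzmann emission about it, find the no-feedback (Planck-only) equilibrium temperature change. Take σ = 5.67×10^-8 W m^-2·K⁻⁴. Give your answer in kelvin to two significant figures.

Unperturbed T_e = [670.0·(1−0.33)/(4σ)]^¼ = 210.9 K.
TOA radiative forcing: ΔF = −S·Δα/4 = −670.0·(-0.048)/4 = 8.040 W m^-2.
Linearising σT⁴ gives d(σT⁴)/dT = 4σT_e³ = 2.128 W m^-2 per K.
ΔT₀ = ΔF/λ_P = 8.040/2.128 = 3.78 K.

3.8 kelvin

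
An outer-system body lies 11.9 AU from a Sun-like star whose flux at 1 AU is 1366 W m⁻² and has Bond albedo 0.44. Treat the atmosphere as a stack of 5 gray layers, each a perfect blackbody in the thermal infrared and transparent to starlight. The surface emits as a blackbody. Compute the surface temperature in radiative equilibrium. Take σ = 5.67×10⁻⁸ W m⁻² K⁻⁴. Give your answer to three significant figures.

109 kelvin

By the inverse-square law, S = 1366/11.9² = 9.646 W m⁻².
Top-of-atmosphere balance: σT_e⁴ = S(1−α)/4 = 1.350 W m⁻² → T_e = 69.86 K.
Layer-by-layer balance gives σT_s⁴ = (N+1)σT_e⁴, so T_s = 6^¼·69.86 = 109.3 K.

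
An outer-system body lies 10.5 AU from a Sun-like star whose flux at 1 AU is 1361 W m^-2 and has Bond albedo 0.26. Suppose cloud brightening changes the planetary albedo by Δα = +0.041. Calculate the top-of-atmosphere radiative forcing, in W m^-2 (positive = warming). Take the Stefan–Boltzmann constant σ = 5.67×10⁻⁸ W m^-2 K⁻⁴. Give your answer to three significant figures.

Irradiance scales as 1/d², so S = 1361 W m^-2 × (1/10.5)² = 12.34 W m^-2.
The change in absorbed flux is Δ[S(1−α)/4] = −SΔα/4 = -0.1265 W m^-2.

-0.127 W m^-2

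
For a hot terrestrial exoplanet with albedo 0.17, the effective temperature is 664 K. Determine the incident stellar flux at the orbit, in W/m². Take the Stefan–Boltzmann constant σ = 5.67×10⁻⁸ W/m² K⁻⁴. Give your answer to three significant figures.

Invert the energy balance for S: S = 4σT⁴/(1−α).
σT⁴ = 5.67×10⁻⁸·(664)⁴ = 11020 W/m².
S = 4·11020/0.83 = 53120 W/m².

53100 W/m²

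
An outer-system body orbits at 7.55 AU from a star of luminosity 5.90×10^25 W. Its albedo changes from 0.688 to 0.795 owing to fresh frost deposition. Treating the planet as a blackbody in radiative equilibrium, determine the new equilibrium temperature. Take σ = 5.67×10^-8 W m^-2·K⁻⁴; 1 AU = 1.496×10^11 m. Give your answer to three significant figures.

Orbital distance: d = 7.55 AU = 1.129×10^12 m.
Spreading L over a sphere of radius d: S = 5.90×10^25/(4π·1.13×10^12²) = 3.680 W m^-2.
With the new albedo, S(1−α₂)/4 = 0.1886 W m^-2, so T₂ = 42.71 K.

42.7 K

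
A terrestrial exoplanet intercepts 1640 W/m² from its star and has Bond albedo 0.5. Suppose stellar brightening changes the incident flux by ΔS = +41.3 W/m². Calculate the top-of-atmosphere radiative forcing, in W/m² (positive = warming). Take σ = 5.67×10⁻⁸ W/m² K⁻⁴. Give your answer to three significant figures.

5.16 W/m²

TOA radiative forcing: ΔF = (1−α)ΔS/4 = 0.5·(+41.3)/4 = 5.162 W/m².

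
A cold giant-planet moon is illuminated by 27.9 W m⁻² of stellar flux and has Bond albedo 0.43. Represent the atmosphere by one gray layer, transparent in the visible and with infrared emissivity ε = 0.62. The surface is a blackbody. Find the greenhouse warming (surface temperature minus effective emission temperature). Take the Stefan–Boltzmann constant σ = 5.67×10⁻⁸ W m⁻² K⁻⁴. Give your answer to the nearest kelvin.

9 K

At the top of the atmosphere, σT_e⁴ = S(1−α)/4 = 3.976 W m⁻², giving T_e = 91.51 K.
Surface balance with a leaky layer gives σT_s⁴ = σT_e⁴·2/(2−ε), so T_s = T_e·[2/(2−0.62)]^(1/4) = 100.4 K.
Greenhouse warming: T_s − T_e = 8.895 K.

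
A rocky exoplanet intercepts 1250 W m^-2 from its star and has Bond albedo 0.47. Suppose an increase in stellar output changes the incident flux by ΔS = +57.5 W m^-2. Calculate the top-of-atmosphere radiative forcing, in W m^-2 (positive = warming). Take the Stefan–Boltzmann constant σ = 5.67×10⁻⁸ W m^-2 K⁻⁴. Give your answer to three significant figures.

7.62 W m^-2

TOA radiative forcing: ΔF = (1−α)ΔS/4 = 0.53·(+57.5)/4 = 7.619 W m^-2.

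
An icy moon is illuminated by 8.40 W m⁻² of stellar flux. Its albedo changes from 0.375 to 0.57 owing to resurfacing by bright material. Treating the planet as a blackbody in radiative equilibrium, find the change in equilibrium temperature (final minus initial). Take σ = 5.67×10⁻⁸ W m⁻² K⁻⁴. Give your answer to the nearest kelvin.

-6 K

Before: T₁ = [8.400·0.625/(4σ)]^(1/4) = 69.36 K.
Final:   T₂ = [S(1−0.57)/(4σ)]^(1/4) = 63.17 K.
Change: 63.17 − 69.36 = -6.191 K.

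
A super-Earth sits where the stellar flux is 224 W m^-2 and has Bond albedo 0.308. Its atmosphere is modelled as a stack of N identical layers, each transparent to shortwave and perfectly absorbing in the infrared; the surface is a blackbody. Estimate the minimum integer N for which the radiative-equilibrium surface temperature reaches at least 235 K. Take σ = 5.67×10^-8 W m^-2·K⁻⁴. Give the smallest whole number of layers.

4

Top-of-atmosphere balance: σT_e⁴ = S(1−α)/4 = 38.75 W m^-2 → T_e = 161.7 K.
Need (N+1)T_e⁴ ≥ T_s⁴, i.e. N+1 ≥ (235/161.7)⁴ = 4.462.
Rounding up, N = 4.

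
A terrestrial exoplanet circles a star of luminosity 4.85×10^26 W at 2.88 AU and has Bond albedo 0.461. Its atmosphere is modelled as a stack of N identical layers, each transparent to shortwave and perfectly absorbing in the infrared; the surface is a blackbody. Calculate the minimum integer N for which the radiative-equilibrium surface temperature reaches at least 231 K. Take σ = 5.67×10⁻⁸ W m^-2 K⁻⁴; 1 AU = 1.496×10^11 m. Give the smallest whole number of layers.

5

Orbital distance: d = 2.88 AU = 4.308×10^11 m.
Flux at the orbit: S = L/(4πd²) = 4.85×10^26/(4π·(4.31×10^11)²) = 207.9 W m^-2.
OLR = S(1−α)/4 = 28.02 W m^-2; the top layer radiates at T_e = 149.1 K.
T_s = (N+1)^(1/4)·T_e ≥ 231 K requires N+1 ≥ (T_s/T_e)⁴ = (231/149.1)⁴ = 5.763.
The minimum whole number is N = 5.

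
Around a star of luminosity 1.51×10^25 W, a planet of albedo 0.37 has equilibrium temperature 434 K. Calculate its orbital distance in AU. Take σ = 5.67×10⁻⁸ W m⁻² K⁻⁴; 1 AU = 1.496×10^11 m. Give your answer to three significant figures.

0.0648 AU

Required flux: S = 4σT⁴/(1−α) = 12770 W m⁻².
From L = 4πd²S, d = √(1.51×10^25/(4π·12770)) = 9.700×10^9 m = 0.06484 AU.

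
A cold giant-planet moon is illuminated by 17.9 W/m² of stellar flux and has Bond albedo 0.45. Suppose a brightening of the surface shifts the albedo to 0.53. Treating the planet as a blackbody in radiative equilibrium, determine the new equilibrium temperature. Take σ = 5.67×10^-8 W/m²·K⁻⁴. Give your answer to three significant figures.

T₂ = [S(1−α₂)/(4σ)]^(1/4) = [17.90·0.47/(4σ)]^(1/4) = 78.04 K.

78.0 K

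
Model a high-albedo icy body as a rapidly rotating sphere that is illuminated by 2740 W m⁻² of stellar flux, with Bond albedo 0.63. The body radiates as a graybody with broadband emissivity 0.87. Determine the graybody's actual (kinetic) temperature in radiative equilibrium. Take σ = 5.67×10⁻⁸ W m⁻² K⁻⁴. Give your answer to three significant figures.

The planet absorbs (1−α)S over its disc πR² and re-emits over 4πR², so the mean absorbed flux is (1−0.63)·2740/4 = 253.4 W m⁻².
Radiative balance εσT⁴ = 253.4 gives T = [253.4/(0.87·σ)]^(1/4) = 267.7 K.

268 K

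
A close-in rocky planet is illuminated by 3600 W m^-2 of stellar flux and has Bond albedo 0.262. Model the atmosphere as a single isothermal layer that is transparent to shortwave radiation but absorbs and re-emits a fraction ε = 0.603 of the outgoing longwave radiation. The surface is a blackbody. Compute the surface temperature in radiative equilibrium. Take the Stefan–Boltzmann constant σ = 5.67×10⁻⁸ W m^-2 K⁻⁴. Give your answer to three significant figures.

360 K

At the top of the atmosphere, σT_e⁴ = S(1−α)/4 = 664.2 W m^-2, giving T_e = 329.0 K.
For a single slab of emissivity ε, T_s⁴ = 2T_e⁴/(2−ε); thus T_s = 329.0·(1.432)^(1/4) = 359.9 K.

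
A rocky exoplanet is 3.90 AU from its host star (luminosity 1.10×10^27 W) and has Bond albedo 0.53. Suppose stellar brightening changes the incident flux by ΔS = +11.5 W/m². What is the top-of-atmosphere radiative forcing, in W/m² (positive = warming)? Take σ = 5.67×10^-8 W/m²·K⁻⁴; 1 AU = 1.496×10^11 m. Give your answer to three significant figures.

Orbital distance: d = 3.90 AU = 5.834×10^11 m.
S = L/(4πd²) = 257.2 W/m².
TOA radiative forcing: ΔF = (1−α)ΔS/4 = 0.47·(+11.5)/4 = 1.351 W/m².

1.35 W/m²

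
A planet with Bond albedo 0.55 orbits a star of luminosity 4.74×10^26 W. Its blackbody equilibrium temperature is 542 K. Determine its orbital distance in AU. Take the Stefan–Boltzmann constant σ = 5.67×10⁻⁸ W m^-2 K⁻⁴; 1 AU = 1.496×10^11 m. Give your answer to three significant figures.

Energy balance gives S = 4σT⁴/(1−α) = 43490 W m^-2.
From L = 4πd²S, d = √(4.74×10^26/(4π·43490)) = 2.945×10^10 m = 0.1969 AU.

0.197 AU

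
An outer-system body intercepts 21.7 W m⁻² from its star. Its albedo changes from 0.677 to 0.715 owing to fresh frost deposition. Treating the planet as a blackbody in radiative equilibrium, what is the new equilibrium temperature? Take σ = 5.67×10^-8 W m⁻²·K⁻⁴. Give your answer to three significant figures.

With the new albedo, S(1−α₂)/4 = 1.546 W m⁻², so T₂ = 72.26 K.

72.3 kelvin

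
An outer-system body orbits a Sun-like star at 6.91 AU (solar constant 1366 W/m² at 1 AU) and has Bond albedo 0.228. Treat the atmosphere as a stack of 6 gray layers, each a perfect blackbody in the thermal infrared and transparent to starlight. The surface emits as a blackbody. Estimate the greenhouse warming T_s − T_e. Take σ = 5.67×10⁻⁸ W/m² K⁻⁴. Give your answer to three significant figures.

62.2 K

By the inverse-square law, S = 1366/6.91² = 28.61 W/m².
Top-of-atmosphere balance: σT_e⁴ = S(1−α)/4 = 5.521 W/m² → T_e = 99.34 K.
Surface: T_s = (7)^¼·T_e = 161.6 K.
Warming: T_s − T_e = 62.24 K.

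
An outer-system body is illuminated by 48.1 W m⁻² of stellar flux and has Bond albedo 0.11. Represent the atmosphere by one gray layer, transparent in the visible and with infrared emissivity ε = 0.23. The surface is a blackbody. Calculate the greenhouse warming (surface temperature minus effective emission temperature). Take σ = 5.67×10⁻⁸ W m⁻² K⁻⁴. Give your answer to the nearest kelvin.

The planet radiates to space at T_e = [S(1−α)/(4σ)]^(1/4) = 117.2 K.
Surface balance with a leaky layer gives σT_s⁴ = σT_e⁴·2/(2−ε), so T_s = T_e·[2/(2−0.23)]^(1/4) = 120.8 K.
Greenhouse warming: T_s − T_e = 3.635 K.

4 kelvin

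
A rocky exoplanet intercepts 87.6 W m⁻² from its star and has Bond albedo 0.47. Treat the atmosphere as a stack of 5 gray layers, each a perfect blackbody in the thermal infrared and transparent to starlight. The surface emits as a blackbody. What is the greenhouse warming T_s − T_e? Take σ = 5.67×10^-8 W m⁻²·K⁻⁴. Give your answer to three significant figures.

67.6 K

The effective emission temperature is T_e = [S(1−α)/(4σ)]^¼ = 119.6 K.
T_s = (N+1)^(1/4)·T_e = 187.2 K.
Warming: T_s − T_e = 67.59 K.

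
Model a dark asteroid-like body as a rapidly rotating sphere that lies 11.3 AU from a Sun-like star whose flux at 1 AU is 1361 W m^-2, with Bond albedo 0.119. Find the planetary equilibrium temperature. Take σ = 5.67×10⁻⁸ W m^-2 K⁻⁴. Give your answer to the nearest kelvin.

80 K

By the inverse-square law, S = 1361/11.3² = 10.66 W m^-2.
Averaging over the sphere, the absorbed flux is S(1−α)/4 = 2.348 W m^-2.
Balancing against σT⁴: T = (2.348/5.67×10⁻⁸)^(1/4) = 80.22 K.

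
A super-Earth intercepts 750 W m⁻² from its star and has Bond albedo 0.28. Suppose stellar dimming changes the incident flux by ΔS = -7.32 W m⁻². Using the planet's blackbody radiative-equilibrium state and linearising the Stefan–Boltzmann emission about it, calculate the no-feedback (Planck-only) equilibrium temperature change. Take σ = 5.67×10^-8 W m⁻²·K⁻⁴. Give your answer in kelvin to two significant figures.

The baseline emission temperature is T_e = 220.9 K.
Only a fraction (1−α) is absorbed and it's spread over 4πR², so ΔF = (1−α)ΔS/4 = -1.318 W m⁻².
Linearising σT⁴ gives d(σT⁴)/dT = 4σT_e³ = 2.445 W m⁻² per K.
Hence the no-feedback warming is ΔF/(4σT_e³) = -0.539 K.

-0.54 kelvin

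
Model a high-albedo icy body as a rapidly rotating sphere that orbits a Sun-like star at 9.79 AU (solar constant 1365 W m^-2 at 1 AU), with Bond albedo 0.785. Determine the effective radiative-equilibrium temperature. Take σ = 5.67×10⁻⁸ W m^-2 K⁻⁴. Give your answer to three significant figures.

Irradiance scales as 1/d², so S = 1365 W m^-2 × (1/9.79)² = 14.24 W m^-2.
The planet absorbs (1−α)S over its disc πR² and re-emits over 4πR², so the mean absorbed flux is (1−0.785)·14.24/4 = 0.7655 W m^-2.
In equilibrium σT⁴ equals this, so T = 60.62 K.

60.6 kelvin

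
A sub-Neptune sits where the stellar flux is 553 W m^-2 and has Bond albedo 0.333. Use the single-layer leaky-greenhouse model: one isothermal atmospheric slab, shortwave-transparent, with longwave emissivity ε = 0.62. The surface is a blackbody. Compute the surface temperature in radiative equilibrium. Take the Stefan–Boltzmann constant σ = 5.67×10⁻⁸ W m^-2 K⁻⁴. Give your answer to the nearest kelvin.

At the top of the atmosphere, σT_e⁴ = S(1−α)/4 = 92.21 W m^-2, giving T_e = 200.8 K.
For a single slab of emissivity ε, T_s⁴ = 2T_e⁴/(2−ε); thus T_s = 200.8·(1.449)^(1/4) = 220.3 K.

220 K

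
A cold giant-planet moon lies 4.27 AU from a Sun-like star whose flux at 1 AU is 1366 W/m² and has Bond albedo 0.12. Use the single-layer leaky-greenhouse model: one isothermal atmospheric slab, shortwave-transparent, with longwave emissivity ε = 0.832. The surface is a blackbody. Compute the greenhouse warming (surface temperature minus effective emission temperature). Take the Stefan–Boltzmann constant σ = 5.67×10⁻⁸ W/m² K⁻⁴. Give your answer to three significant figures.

18.8 kelvin

Irradiance scales as 1/d², so S = 1366 W/m² × (1/4.27)² = 74.92 W/m².
At the top of the atmosphere, σT_e⁴ = S(1−α)/4 = 16.48 W/m², giving T_e = 130.6 K.
The surface balance (absorbed SW + ε·downward IR = σT_s⁴) with T_a⁴ = T_s⁴/2 reduces to T_s = T_e·[2/(2−ε)]^¼ = 149.4 K.
Greenhouse warming: T_s − T_e = 18.79 K.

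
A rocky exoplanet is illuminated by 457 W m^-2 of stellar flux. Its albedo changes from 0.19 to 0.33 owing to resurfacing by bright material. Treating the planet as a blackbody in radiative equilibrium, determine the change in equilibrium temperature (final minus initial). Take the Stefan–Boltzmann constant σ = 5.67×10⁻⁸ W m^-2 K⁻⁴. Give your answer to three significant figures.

Before: T₁ = [457.0·0.81/(4σ)]^(1/4) = 201.0 K.
After:  T₂ = [457.0·0.67/(4σ)]^(1/4) = 191.7 K.
Change: 191.7 − 201.0 = -9.312 K.

-9.31 kelvin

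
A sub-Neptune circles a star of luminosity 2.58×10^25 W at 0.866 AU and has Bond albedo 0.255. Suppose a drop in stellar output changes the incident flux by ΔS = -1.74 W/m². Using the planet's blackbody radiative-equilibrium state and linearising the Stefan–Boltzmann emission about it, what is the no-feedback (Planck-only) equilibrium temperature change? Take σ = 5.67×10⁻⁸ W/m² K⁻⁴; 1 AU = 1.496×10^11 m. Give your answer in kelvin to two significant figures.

d = 0.866 × 1.496×10^11 m = 1.296×10^11 m.
Spreading L over a sphere of radius d: S = 2.58×10^25/(4π·1.30×10^11²) = 122.3 W/m².
Reference equilibrium: T_e = [S(1−α)/(4σ)]^(1/4) = 141.6 K.
ΔF = Δ[S(1−α)]/4 = (1−0.255)·-1.74/4 = -0.3241 W/m².
Linearising σT⁴ gives d(σT⁴)/dT = 4σT_e³ = 0.6437 W/m² per K.
ΔT₀ = ΔF/λ_P = -0.3241/0.6437 = -0.503 K.

-0.50 kelvin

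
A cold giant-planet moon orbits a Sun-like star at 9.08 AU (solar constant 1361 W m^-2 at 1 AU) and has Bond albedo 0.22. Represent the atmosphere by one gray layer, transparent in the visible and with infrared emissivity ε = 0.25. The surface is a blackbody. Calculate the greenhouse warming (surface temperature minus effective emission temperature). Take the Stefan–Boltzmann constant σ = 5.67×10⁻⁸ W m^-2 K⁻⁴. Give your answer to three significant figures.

2.95 K

Irradiance scales as 1/d², so S = 1361 W m^-2 × (1/9.08)² = 16.51 W m^-2.
Effective emission temperature (TOA balance): σT_e⁴ = S(1−α)/4 = 3.219 W m^-2 → T_e = 86.80 K.
Surface balance with a leaky layer gives σT_s⁴ = σT_e⁴·2/(2−ε), so T_s = T_e·[2/(2−0.25)]^(1/4) = 89.75 K.
The atmosphere warms the surface by 2.947 K.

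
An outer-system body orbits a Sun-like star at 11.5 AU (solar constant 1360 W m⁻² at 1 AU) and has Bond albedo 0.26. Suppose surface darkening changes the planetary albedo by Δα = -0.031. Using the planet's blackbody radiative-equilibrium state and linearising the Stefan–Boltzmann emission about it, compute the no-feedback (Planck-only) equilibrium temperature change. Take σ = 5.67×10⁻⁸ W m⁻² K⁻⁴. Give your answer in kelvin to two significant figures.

0.80 kelvin

By the inverse-square law, S = 1360/11.5² = 10.28 W m⁻².
The baseline emission temperature is T_e = 76.11 K.
ΔF = −(S/4)Δα = −(10.28/4)×(-0.031) = 0.07970 W m⁻².
The Planck feedback parameter is 4σT_e³ = 0.09999 W m⁻²/K.
So ΔT₀ = 0.07970/0.09999 = 0.797 K.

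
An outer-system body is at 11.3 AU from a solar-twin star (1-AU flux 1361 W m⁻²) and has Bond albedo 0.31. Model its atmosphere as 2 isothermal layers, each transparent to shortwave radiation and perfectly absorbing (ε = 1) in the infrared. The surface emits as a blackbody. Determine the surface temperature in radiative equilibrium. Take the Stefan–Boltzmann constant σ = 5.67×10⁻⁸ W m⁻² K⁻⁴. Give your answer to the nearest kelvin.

Irradiance scales as 1/d², so S = 1361 W m⁻² × (1/11.3)² = 10.66 W m⁻².
Top-of-atmosphere balance: σT_e⁴ = S(1−α)/4 = 1.839 W m⁻² → T_e = 75.46 K.
Layer-by-layer balance gives σT_s⁴ = (N+1)σT_e⁴, so T_s = 3^¼·75.46 = 99.31 K.

99 K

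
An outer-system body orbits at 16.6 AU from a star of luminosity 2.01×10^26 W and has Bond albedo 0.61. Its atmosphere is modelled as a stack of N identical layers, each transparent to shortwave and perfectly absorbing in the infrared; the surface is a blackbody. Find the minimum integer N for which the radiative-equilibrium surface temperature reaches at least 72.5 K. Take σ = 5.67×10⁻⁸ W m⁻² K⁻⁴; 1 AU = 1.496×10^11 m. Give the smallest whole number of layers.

d = 16.6 × 1.496×10^11 m = 2.483×10^12 m.
S = L/(4πd²) = 2.594 W m⁻².
Top-of-atmosphere balance: σT_e⁴ = S(1−α)/4 = 0.2529 W m⁻² → T_e = 45.95 K.
Since T_s⁴ = (N+1)T_e⁴, we need N ≥ (T_s/T_e)⁴ − 1 = 5.195.
Rounding up, N = 6.

6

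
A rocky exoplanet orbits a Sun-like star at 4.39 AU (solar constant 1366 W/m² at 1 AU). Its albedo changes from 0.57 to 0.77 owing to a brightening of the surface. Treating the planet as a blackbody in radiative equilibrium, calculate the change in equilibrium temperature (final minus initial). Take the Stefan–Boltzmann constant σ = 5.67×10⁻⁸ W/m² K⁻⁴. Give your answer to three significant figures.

Flux at the orbit: S = 1366/(4.39)² = 70.88 W/m².
Initial: T₁ = [S(1−0.57)/(4σ)]^(1/4) = 107.7 K.
With α = 0.77, T₂ = 92.08 K.
Change: 92.08 − 107.7 = -15.59 K.

-15.6 K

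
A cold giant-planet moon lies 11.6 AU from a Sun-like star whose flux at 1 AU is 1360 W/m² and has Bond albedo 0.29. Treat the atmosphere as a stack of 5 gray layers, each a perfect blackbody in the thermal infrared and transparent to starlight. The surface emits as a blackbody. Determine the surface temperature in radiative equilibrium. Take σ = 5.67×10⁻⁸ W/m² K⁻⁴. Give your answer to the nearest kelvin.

Irradiance scales as 1/d², so S = 1360 W/m² × (1/11.6)² = 10.11 W/m².
The effective emission temperature is T_e = [S(1−α)/(4σ)]^¼ = 75.00 K.
For an N-layer opaque stack, T_s⁴ = (N+1)T_e⁴, hence T_s = (6)^(1/4)×75.00 K = 117.4 K.

117 K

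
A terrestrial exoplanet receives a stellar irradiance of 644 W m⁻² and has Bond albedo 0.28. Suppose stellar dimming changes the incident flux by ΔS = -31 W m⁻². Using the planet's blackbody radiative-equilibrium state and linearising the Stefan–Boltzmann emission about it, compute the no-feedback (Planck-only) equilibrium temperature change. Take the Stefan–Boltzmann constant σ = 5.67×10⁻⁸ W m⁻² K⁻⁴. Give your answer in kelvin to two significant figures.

The baseline emission temperature is T_e = 212.6 K.
Only a fraction (1−α) is absorbed and it's spread over 4πR², so ΔF = (1−α)ΔS/4 = -5.580 W m⁻².
Planck response: λ_P = 4σT_e³ = 4·5.67×10⁻⁸·(212.6)³ = 2.181 W m⁻²/K.
So ΔT₀ = -5.580/2.181 = -2.56 K.

-2.6 K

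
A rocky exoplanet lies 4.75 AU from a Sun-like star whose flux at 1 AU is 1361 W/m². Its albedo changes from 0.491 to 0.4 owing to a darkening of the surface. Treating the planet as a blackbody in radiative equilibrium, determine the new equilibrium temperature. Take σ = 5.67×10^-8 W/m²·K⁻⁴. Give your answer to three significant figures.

112 K

Flux at the orbit: S = 1361/(4.75)² = 60.32 W/m².
With the new albedo, S(1−α₂)/4 = 9.048 W/m², so T₂ = 112.4 K.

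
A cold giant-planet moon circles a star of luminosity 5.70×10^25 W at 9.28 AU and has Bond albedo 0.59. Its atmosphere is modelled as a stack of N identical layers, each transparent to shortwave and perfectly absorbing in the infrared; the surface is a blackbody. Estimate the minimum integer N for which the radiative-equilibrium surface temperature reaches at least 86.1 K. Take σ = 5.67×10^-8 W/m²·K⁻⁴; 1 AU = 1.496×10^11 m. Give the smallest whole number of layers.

Orbital distance: d = 9.28 AU = 1.388×10^12 m.
Flux at the orbit: S = L/(4πd²) = 5.70×10^25/(4π·(1.39×10^12)²) = 2.353 W/m².
The effective emission temperature is T_e = [S(1−α)/(4σ)]^¼ = 45.42 K.
Since T_s⁴ = (N+1)T_e⁴, we need N ≥ (T_s/T_e)⁴ − 1 = 11.917.
Rounding up, N = 12.

12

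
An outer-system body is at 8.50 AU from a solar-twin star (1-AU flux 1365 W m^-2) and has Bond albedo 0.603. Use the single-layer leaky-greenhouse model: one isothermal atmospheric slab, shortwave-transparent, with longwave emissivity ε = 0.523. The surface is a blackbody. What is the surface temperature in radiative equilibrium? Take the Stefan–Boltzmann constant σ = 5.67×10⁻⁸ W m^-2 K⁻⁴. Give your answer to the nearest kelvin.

82 kelvin

Irradiance scales as 1/d², so S = 1365 W m^-2 × (1/8.50)² = 18.89 W m^-2.
Effective emission temperature (TOA balance): σT_e⁴ = S(1−α)/4 = 1.875 W m^-2 → T_e = 75.83 K.
The surface balance (absorbed SW + ε·downward IR = σT_s⁴) with T_a⁴ = T_s⁴/2 reduces to T_s = T_e·[2/(2−ε)]^¼ = 81.80 K.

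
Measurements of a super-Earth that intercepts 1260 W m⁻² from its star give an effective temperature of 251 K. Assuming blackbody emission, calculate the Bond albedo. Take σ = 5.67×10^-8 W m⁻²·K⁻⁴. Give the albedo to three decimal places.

From σT⁴ = S(1−α)/4 we invert for α: 1−α = 4σT⁴/S.
σT⁴ = 225.0 W m⁻², so 4σT⁴ = 900.2 W m⁻².
1−α = 900.2/1260 = 0.7144, so α = 0.2856.

0.286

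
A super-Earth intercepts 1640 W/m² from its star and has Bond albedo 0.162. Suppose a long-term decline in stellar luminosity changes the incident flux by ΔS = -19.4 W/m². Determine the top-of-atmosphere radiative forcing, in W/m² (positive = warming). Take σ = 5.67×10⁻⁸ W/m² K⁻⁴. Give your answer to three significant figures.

-4.06 W/m²

ΔF = Δ[S(1−α)]/4 = (1−0.162)·-19.4/4 = -4.064 W/m².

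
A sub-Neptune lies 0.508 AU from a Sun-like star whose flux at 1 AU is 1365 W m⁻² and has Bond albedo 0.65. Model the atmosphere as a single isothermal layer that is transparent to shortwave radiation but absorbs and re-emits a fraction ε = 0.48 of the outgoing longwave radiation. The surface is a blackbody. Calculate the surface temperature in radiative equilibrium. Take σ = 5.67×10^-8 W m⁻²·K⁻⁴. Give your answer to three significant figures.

322 kelvin

Irradiance scales as 1/d², so S = 1365 W m⁻² × (1/0.508)² = 5289 W m⁻².
Effective emission temperature (TOA balance): σT_e⁴ = S(1−α)/4 = 462.8 W m⁻² → T_e = 300.6 K.
Surface balance with a leaky layer gives σT_s⁴ = σT_e⁴·2/(2−ε), so T_s = T_e·[2/(2−0.48)]^(1/4) = 321.9 K.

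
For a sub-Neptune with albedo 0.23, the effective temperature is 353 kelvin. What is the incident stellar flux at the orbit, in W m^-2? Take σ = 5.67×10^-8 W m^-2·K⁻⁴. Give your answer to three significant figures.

Invert the energy balance for S: S = 4σT⁴/(1−α).
The emitted flux is σT⁴ = 880.4 W m^-2.
S = 4·880.4/0.77 = 4574 W m^-2.

4570 W m^-2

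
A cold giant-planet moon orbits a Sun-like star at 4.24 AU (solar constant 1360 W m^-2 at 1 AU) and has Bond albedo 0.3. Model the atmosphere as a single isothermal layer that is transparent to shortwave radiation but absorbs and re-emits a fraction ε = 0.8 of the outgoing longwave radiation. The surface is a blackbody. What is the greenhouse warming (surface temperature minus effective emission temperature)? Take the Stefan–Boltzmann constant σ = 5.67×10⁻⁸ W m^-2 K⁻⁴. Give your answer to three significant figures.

Flux at the orbit: S = 1360/(4.24)² = 75.65 W m^-2.
The planet radiates to space at T_e = [S(1−α)/(4σ)]^(1/4) = 123.6 K.
Surface balance with a leaky layer gives σT_s⁴ = σT_e⁴·2/(2−ε), so T_s = T_e·[2/(2−0.8)]^(1/4) = 140.5 K.
The atmosphere warms the surface by 16.84 K.

16.8 kelvin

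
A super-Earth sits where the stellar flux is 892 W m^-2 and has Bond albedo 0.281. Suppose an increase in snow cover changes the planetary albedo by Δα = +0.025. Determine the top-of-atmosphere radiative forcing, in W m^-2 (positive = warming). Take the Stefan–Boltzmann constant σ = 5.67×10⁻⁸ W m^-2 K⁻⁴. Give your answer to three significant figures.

-5.58 W m^-2

ΔF = −(S/4)Δα = −(892.0/4)×(+0.025) = -5.575 W m^-2.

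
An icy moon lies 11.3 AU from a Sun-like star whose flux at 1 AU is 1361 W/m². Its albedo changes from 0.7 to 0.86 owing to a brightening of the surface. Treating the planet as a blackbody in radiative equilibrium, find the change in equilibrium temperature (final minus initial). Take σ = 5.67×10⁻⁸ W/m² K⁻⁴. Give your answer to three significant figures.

Flux at the orbit: S = 1361/(11.3)² = 10.66 W/m².
Initial: T₁ = [S(1−0.7)/(4σ)]^(1/4) = 61.28 K.
After:  T₂ = [10.66·0.14/(4σ)]^(1/4) = 50.65 K.
Change: 50.65 − 61.28 = -10.63 K.

-10.6 kelvin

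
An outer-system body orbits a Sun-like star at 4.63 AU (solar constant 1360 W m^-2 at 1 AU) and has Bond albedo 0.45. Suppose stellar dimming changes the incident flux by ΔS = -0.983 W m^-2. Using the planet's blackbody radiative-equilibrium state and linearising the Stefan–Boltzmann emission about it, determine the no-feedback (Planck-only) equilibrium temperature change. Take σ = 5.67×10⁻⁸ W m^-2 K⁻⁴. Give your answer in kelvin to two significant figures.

Irradiance scales as 1/d², so S = 1360 W m^-2 × (1/4.63)² = 63.44 W m^-2.
Unperturbed T_e = [63.44·(1−0.45)/(4σ)]^¼ = 111.4 K.
Only a fraction (1−α) is absorbed and it's spread over 4πR², so ΔF = (1−α)ΔS/4 = -0.1352 W m^-2.
Planck response: λ_P = 4σT_e³ = 4·5.67×10⁻⁸·(111.4)³ = 0.3133 W m^-2/K.
Hence the no-feedback warming is ΔF/(4σT_e³) = -0.431 K.

-0.43 kelvin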